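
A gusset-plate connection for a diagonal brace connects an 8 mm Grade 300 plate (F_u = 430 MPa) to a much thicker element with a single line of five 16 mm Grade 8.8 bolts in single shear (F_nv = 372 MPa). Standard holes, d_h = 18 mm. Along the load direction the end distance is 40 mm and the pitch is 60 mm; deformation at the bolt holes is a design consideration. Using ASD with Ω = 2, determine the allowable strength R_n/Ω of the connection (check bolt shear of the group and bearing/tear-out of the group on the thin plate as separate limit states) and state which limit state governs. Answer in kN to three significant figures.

187 kN (bolt shear governs)

Bolt shear: A_b = π·16²/4 = 201.1 mm²; R_n = 372 × 201.1 × 5 × 1 / 1000 = 374 kN → 374 / 2 = 187 kN.
Bearing (1.2 l_c t F_u ≤ 2.4 d t F_u): upper limit = 2.4·16·8·430 / 1000 = 132.1 kN.
  Edge l_c = 40 − 18/2 = 31 → r_n = 128 kN; interior l_c = 60 − 18 = 42 → r_n = 132.1 kN.
  R_n,bearing = 1·128 + 4·132.1 = 656.4 kN → 656.4 / 2 = 328 kN.
Bolt shear governs: 187 kN.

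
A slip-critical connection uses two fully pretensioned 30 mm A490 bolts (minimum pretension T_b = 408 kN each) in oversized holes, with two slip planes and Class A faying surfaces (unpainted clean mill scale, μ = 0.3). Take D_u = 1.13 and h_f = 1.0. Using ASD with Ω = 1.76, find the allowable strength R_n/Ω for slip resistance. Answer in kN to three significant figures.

314 kN

R_n = μ · D_u · h_f · T_b · n_s · n_b = 0.3 × 1.13 × 1.0 × 408 × 2 × 2 = 553.2 kN.
Allowable strength R_n/Ω = 553.2 / 1.76 = 314 kN.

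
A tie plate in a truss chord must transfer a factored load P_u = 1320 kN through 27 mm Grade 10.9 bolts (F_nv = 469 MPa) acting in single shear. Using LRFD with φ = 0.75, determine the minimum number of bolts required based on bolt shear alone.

A_b = π·27²/4 = 572.6 mm².
Per-bolt design strength φR_n = 0.75 × 469 × 572.6 × 1 / 1000 = 201.4 kN.
n ≥ 1320 / 201.4 = 6.554 → use 7 bolts.

7 bolts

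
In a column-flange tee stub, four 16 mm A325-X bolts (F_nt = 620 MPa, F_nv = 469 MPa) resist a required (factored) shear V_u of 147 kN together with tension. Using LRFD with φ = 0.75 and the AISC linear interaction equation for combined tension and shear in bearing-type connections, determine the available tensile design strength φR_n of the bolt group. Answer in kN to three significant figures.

A_b = π·16²/4 = 201.1 mm²; f_rv = 147 × 1000 / (4 × 201.1) = 182.8 MPa.
F'_nt = 1.3 F_nt − (F_nt / φF_nv) f_rv = 1.3·620 − (620/(0.75·469))·182.8 = 483.8 MPa, capped at F_nt → F'_nt = 483.8 MPa.
R_n = F'_nt · A_b · n = 483.8 × 201.1 × 4 / 1000 = 389.1 kN.
Design strength φR_n = 0.75 × 389.1 = 292 kN.

292 kN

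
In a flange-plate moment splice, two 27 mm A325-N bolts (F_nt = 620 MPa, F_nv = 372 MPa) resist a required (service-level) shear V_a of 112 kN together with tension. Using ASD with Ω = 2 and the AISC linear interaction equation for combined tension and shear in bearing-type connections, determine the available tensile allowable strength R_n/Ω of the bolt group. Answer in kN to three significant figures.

A_b = π·27²/4 = 572.6 mm²; f_rv = 112 × 1000 / (2 × 572.6) = 97.81 MPa.
F'_nt = 1.3 F_nt − (Ω F_nt / F_nv) f_rv = 1.3·620 − (2·620/372)·97.81 = 480 MPa, capped at F_nt → F'_nt = 480 MPa.
R_n = F'_nt · A_b · n = 480 × 572.6 × 2 / 1000 = 549.6 kN.
Allowable strength R_n/Ω = 549.6 / 2 = 275 kN.

275 kN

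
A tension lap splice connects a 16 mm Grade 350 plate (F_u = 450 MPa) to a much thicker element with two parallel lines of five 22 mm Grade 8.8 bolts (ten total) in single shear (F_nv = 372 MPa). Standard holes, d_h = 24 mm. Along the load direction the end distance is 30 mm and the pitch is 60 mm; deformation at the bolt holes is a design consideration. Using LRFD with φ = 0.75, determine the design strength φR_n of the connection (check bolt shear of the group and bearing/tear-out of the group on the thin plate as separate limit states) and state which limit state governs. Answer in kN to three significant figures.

Bolt shear: A_b = π·22²/4 = 380.1 mm²; R_n = 372 × 380.1 × 10 × 1 / 1000 = 1414 kN → 0.75 × 1414 = 1060 kN.
Bearing (1.2 l_c t F_u ≤ 2.4 d t F_u): upper limit = 2.4·22·16·450 / 1000 = 380.2 kN.
  Edge l_c = 30 − 24/2 = 18 → r_n = 155.5 kN; interior l_c = 60 − 24 = 36 → r_n = 311 kN.
  R_n,bearing = 2·155.5 + 8·311 = 2799 kN → 0.75 × 2799 = 2100 kN.
Bolt shear governs: 1060 kN.

1060 kN (bolt shear governs)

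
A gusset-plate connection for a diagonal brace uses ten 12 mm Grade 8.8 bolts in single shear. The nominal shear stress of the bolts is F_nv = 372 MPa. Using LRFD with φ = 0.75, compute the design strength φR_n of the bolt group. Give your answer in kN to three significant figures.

316 kN

A_b = π × 12² / 4 = 113.1 mm².
R_n = F_nv · A_b · n · n_s = 372 × 113.1 × 10 × 1 / 1000 = 420.7 kN.
Design strength φR_n = 0.75 × 420.7 = 316 kN.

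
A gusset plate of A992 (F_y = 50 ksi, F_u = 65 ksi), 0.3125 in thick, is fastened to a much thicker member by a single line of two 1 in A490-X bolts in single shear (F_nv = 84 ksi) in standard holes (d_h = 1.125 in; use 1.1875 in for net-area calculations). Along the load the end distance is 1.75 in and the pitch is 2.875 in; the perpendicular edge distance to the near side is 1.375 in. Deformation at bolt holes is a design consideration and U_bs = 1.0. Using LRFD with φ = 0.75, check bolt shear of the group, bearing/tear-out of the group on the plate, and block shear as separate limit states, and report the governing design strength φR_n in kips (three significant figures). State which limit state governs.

Bolt shear: A_b = π·1²/4 = 0.7854 in²; R_n = 84 × 0.7854 × 2 × 1 = 131.9 kips → 0.75 × 131.9 = 99 kips.
Bearing: edge l_c = 1.188, r_n = 28.95 kips; interior l_c = 1.75, r_n = 42.66 kips; R_n = 28.95 + 1·42.66 = 71.6 kips → 53.7 kips.
Block shear: A_gv = 1.445, A_nv = 0.8887, A_nt = 0.2441 in²; R_n = min(0.6F_uA_nv, 0.6F_yA_gv) + U_bs·F_u·A_nt = 50.53 kips → 37.9 kips.
Block shear governs: 37.9 kips.

37.9 kips (block shear governs)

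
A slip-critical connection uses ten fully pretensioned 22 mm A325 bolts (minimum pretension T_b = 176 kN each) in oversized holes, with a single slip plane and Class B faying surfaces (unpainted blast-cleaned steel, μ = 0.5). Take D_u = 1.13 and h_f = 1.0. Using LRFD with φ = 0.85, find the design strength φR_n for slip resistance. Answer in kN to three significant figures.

845 kN

R_n = μ · D_u · h_f · T_b · n_s · n_b = 0.5 × 1.13 × 1.0 × 176 × 1 × 10 = 994.4 kN.
Design strength φR_n = 0.85 × 994.4 = 845 kN.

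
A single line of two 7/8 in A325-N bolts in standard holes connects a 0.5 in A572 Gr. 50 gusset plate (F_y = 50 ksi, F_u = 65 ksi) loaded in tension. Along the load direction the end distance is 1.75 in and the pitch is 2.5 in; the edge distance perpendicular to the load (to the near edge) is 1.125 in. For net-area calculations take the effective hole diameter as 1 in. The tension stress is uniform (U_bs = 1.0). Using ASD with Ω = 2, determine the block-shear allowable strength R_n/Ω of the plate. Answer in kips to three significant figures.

Shear plane L_v = 1.75 + 1·2.5 = 4.25 in; A_gv = 4.25 × 0.5 = 2.125 in².
A_nv = (4.25 − 1.5·1) × 0.5 = 1.375 in².
A_nt = (1.125 − 0.5·1) × 0.5 = 0.3125 in².
0.6 F_u A_nv = 53.62 kips; 0.6 F_y A_gv = 63.75 kips → shear rupture governs the shear term.
R_n = 53.62 + 1.0 × 65 × 0.3125 = 73.94 kips.
Allowable strength R_n/Ω = 73.94 / 2 = 37 kips.

37 kips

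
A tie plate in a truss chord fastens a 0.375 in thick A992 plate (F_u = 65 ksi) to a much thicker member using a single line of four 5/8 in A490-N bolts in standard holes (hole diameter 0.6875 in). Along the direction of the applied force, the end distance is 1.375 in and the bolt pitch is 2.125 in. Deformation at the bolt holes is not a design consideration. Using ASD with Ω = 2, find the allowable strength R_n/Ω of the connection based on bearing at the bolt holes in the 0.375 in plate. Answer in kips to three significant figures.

Per bolt r_n = 1.5 l_c t F_u ≤ 3.0 d t F_u; upper limit = 3.0 × 0.625 × 0.375 × 65 = 45.7 kips.
Edge bolt: l_c = 1.375 − 0.6875/2 = 1.031 in → 1.5 × 1.031 × 0.375 × 65 = 37.71 → r_n = 37.71 kips.
Interior bolts: l_c = 2.125 − 0.6875 = 1.438 in → 1.5 × 1.438 × 0.375 × 65 = 52.56 → r_n = 45.7 kips.
R_n = 1 × 37.71 + 3 × 45.7 = 174.8 kips.
Allowable strength R_n/Ω = 174.8 / 2 = 87.4 kips.

87.4 kips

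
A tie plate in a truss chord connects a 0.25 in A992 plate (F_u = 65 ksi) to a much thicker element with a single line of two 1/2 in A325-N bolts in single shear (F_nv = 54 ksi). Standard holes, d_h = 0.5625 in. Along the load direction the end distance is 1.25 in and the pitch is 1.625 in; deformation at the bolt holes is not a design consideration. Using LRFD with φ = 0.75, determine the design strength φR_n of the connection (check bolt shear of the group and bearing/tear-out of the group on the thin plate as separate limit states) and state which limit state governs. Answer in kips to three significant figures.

15.9 kips (bolt shear governs)

Bolt shear: A_b = π·0.5²/4 = 0.1963 in²; R_n = 54 × 0.1963 × 2 × 1 = 21.21 kips → 0.75 × 21.21 = 15.9 kips.
Bearing (1.5 l_c t F_u ≤ 3.0 d t F_u): upper limit = 3.0·0.5·0.25·65 = 24.38 kips.
  Edge l_c = 1.25 − 0.5625/2 = 0.9688 → r_n = 23.61 kips; interior l_c = 1.625 − 0.5625 = 1.062 → r_n = 24.38 kips.
  R_n,bearing = 1·23.61 + 1·24.38 = 47.99 kips → 0.75 × 47.99 = 36 kips.
Bolt shear governs: 15.9 kips.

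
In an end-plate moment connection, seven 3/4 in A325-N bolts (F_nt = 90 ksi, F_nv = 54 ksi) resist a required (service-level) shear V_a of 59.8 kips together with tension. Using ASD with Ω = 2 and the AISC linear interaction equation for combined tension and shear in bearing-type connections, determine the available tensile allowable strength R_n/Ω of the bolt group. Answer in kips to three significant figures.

81.2 kips

A_b = π·0.75²/4 = 0.4418 in²; f_rv = 59.8 / (7 × 0.4418) = 19.34 ksi.
F'_nt = 1.3 F_nt − (Ω F_nt / F_nv) f_rv = 1.3·90 − (2·90/54)·19.34 = 52.54 ksi, capped at F_nt → F'_nt = 52.54 ksi.
R_n = F'_nt · A_b · n = 52.54 × 0.4418 × 7 = 162.5 kips.
Allowable strength R_n/Ω = 162.5 / 2 = 81.2 kips.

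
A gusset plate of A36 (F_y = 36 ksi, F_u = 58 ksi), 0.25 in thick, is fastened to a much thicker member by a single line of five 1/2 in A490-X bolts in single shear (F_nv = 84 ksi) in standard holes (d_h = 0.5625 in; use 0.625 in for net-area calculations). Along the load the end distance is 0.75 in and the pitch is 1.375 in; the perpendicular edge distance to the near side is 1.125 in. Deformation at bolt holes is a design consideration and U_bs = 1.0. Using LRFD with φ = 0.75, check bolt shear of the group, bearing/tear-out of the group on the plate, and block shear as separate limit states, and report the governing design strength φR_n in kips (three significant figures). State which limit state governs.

Bolt shear: A_b = π·0.5²/4 = 0.1963 in²; R_n = 84 × 0.1963 × 5 × 1 = 82.47 kips → 0.75 × 82.47 = 61.9 kips.
Bearing: edge l_c = 0.4688, r_n = 8.156 kips; interior l_c = 0.8125, r_n = 14.14 kips; R_n = 8.156 + 4·14.14 = 64.71 kips → 48.5 kips.
Block shear: A_gv = 1.562, A_nv = 0.8594, A_nt = 0.2031 in²; R_n = min(0.6F_uA_nv, 0.6F_yA_gv) + U_bs·F_u·A_nt = 41.69 kips → 31.3 kips.
Block shear governs: 31.3 kips.

31.3 kips (block shear governs)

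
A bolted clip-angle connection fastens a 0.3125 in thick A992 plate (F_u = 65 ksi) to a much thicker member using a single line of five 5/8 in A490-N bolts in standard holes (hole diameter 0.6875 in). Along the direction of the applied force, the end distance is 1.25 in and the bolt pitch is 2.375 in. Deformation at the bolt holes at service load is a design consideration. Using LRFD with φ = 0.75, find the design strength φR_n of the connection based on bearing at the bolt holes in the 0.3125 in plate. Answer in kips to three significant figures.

Per bolt r_n = 1.2 l_c t F_u ≤ 2.4 d t F_u; upper limit = 2.4 × 0.625 × 0.3125 × 65 = 30.47 kips.
Edge bolt: l_c = 1.25 − 0.6875/2 = 0.9062 in → 1.2 × 0.9062 × 0.3125 × 65 = 22.09 → r_n = 22.09 kips.
Interior bolts: l_c = 2.375 − 0.6875 = 1.688 in → 1.2 × 1.688 × 0.3125 × 65 = 41.13 → r_n = 30.47 kips.
R_n = 1 × 22.09 + 4 × 30.47 = 144 kips.
Design strength φR_n = 0.75 × 144 = 108 kips.

108 kips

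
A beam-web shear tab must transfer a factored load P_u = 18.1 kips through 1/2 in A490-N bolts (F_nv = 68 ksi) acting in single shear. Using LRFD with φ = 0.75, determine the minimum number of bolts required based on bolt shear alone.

2 bolts

A_b = π·0.5²/4 = 0.1963 in².
Per-bolt design strength φR_n = 0.75 × 68 × 0.1963 × 1 = 10.01 kips.
n ≥ 18.1 / 10.01 = 1.808 → use 2 bolts.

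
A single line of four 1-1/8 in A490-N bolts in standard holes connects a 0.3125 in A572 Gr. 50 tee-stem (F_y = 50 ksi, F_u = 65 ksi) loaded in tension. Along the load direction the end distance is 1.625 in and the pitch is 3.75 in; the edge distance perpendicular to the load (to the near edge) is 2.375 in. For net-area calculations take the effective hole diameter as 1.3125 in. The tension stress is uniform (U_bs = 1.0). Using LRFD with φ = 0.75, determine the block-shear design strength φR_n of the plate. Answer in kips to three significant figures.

102 kips

Shear plane L_v = 1.625 + 3·3.75 = 12.88 in; A_gv = 12.88 × 0.3125 = 4.023 in².
A_nv = (12.88 − 3.5·1.3125) × 0.3125 = 2.588 in².
A_nt = (2.375 − 0.5·1.3125) × 0.3125 = 0.5371 in².
0.6 F_u A_nv = 100.9 kips; 0.6 F_y A_gv = 120.7 kips → shear rupture governs the shear term.
R_n = 100.9 + 1.0 × 65 × 0.5371 = 135.8 kips.
Design strength φR_n = 0.75 × 135.8 = 102 kips.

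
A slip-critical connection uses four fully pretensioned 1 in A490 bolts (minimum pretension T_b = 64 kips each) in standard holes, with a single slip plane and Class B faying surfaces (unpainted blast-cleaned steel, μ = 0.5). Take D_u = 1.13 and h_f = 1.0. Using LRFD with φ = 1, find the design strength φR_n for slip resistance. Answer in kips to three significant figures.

R_n = μ · D_u · h_f · T_b · n_s · n_b = 0.5 × 1.13 × 1.0 × 64 × 1 × 4 = 144.6 kips.
Design strength φR_n = 1 × 144.6 = 145 kips.

145 kips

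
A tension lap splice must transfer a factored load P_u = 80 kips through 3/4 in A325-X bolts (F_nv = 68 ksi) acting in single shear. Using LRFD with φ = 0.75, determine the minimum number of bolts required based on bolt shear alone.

4 bolts

A_b = π·0.75²/4 = 0.4418 in².
Per-bolt design strength φR_n = 0.75 × 68 × 0.4418 × 1 = 22.53 kips.
n ≥ 80 / 22.53 = 3.551 → use 4 bolts.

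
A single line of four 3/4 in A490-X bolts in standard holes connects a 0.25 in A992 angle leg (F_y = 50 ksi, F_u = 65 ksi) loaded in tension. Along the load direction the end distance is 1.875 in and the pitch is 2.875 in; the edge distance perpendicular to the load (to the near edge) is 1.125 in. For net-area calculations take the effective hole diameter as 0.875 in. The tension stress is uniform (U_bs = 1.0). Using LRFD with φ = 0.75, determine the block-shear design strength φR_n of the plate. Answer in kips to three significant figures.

62.8 kips

Shear plane L_v = 1.875 + 3·2.875 = 10.5 in; A_gv = 10.5 × 0.25 = 2.625 in².
A_nv = (10.5 − 3.5·0.875) × 0.25 = 1.859 in².
A_nt = (1.125 − 0.5·0.875) × 0.25 = 0.1719 in².
0.6 F_u A_nv = 72.52 kips; 0.6 F_y A_gv = 78.75 kips → shear rupture governs the shear term.
R_n = 72.52 + 1.0 × 65 × 0.1719 = 83.69 kips.
Design strength φR_n = 0.75 × 83.69 = 62.8 kips.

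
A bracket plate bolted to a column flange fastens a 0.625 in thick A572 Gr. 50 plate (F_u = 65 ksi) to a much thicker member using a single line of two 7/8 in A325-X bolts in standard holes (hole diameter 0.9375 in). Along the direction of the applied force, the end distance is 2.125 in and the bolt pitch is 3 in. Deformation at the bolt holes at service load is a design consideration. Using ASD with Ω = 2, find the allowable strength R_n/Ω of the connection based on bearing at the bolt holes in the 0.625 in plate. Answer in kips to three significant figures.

Per bolt r_n = 1.2 l_c t F_u ≤ 2.4 d t F_u; upper limit = 2.4 × 0.875 × 0.625 × 65 = 85.31 kips.
Edge bolt: l_c = 2.125 − 0.9375/2 = 1.656 in → 1.2 × 1.656 × 0.625 × 65 = 80.74 → r_n = 80.74 kips.
Interior bolts: l_c = 3 − 0.9375 = 2.062 in → 1.2 × 2.062 × 0.625 × 65 = 100.5 → r_n = 85.31 kips.
R_n = 1 × 80.74 + 1 × 85.31 = 166.1 kips.
Allowable strength R_n/Ω = 166.1 / 2 = 83 kips.

83 kips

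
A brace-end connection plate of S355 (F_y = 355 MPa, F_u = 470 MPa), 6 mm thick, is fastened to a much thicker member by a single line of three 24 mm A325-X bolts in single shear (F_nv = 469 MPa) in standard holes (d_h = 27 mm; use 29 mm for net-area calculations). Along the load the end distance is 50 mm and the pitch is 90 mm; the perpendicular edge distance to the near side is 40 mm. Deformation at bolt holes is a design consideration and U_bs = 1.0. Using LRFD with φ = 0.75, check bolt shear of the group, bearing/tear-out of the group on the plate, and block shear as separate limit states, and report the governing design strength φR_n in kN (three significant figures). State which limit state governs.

254 kN (block shear governs)

Bolt shear: A_b = π·24²/4 = 452.4 mm²; R_n = 469 × 452.4 × 3 × 1 / 1000 = 636.5 kN → 0.75 × 636.5 = 477 kN.
Bearing: edge l_c = 36.5, r_n = 123.5 kN; interior l_c = 63, r_n = 162.4 kN; R_n = 123.5 + 2·162.4 = 448.4 kN → 336 kN.
Block shear: A_gv = 1380, A_nv = 945, A_nt = 153 mm²; R_n = min(0.6F_uA_nv, 0.6F_yA_gv) + U_bs·F_u·A_nt = 338.4 kN → 254 kN.
Block shear governs: 254 kN.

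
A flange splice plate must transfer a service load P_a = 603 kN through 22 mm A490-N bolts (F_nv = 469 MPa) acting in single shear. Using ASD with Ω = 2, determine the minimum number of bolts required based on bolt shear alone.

7 bolts

A_b = π·22²/4 = 380.1 mm².
Per-bolt allowable strength R_n/Ω = 469 × 380.1 × 1 / 1000 / 2 = 89.14 kN.
n ≥ 603 / 89.14 = 6.765 → use 7 bolts.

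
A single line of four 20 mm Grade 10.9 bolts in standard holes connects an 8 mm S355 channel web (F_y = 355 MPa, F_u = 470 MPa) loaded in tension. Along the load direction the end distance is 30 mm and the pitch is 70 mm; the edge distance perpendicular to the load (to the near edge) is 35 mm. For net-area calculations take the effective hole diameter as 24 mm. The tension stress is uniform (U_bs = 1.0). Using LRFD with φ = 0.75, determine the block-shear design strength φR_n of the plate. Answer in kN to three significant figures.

329 kN

Shear plane L_v = 30 + 3·70 = 240 mm; A_gv = 240 × 8 = 1920 mm².
A_nv = (240 − 3.5·24) × 8 = 1248 mm².
A_nt = (35 − 0.5·24) × 8 = 184 mm².
0.6 F_u A_nv = 351.9 kN; 0.6 F_y A_gv = 409 kN → shear rupture governs the shear term.
R_n = 351.9 + 1.0 × 470 × 184 / 1000 = 438.4 kN.
Design strength φR_n = 0.75 × 438.4 = 329 kN.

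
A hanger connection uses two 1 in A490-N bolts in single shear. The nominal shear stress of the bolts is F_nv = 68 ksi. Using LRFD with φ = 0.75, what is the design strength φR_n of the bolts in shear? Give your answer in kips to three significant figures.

A_b = π × 1² / 4 = 0.7854 in².
R_n = F_nv · A_b · n · n_s = 68 × 0.7854 × 2 × 1 = 106.8 kips.
Design strength φR_n = 0.75 × 106.8 = 80.1 kips.

80.1 kips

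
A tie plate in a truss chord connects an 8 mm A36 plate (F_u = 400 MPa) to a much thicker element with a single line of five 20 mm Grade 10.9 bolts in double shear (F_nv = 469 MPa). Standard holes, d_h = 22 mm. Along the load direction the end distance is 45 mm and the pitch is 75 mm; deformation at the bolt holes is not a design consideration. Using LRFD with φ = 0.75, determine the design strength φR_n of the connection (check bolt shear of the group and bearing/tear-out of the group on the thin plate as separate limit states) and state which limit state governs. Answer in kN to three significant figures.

Bolt shear: A_b = π·20²/4 = 314.2 mm²; R_n = 469 × 314.2 × 5 × 2 / 1000 = 1473 kN → 0.75 × 1473 = 1110 kN.
Bearing (1.5 l_c t F_u ≤ 3.0 d t F_u): upper limit = 3.0·20·8·400 / 1000 = 192 kN.
  Edge l_c = 45 − 22/2 = 34 → r_n = 163.2 kN; interior l_c = 75 − 22 = 53 → r_n = 192 kN.
  R_n,bearing = 1·163.2 + 4·192 = 931.2 kN → 0.75 × 931.2 = 698 kN.
Bearing governs: 698 kN.

698 kN (bearing governs)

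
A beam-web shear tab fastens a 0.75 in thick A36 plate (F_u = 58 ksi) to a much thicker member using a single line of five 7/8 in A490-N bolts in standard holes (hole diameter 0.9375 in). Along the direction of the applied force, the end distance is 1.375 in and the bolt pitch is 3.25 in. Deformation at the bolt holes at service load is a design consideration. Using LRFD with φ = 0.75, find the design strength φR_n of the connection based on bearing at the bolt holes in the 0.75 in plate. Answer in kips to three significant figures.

Per bolt r_n = 1.2 l_c t F_u ≤ 2.4 d t F_u; upper limit = 2.4 × 0.875 × 0.75 × 58 = 91.35 kips.
Edge bolt: l_c = 1.375 − 0.9375/2 = 0.9062 in → 1.2 × 0.9062 × 0.75 × 58 = 47.31 → r_n = 47.31 kips.
Interior bolts: l_c = 3.25 − 0.9375 = 2.312 in → 1.2 × 2.312 × 0.75 × 58 = 120.7 → r_n = 91.35 kips.
R_n = 1 × 47.31 + 4 × 91.35 = 412.7 kips.
Design strength φR_n = 0.75 × 412.7 = 310 kips.

310 kips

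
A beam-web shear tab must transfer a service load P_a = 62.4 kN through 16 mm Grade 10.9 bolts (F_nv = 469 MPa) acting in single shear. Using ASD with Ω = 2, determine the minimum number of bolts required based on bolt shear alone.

A_b = π·16²/4 = 201.1 mm².
Per-bolt allowable strength R_n/Ω = 469 × 201.1 × 1 / 1000 / 2 = 47.15 kN.
n ≥ 62.4 / 47.15 = 1.323 → use 2 bolts.

2 bolts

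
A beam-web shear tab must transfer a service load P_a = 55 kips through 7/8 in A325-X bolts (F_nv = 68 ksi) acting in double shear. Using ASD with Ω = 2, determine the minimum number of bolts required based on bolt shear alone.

2 bolts

A_b = π·0.875²/4 = 0.6013 in².
Per-bolt allowable strength R_n/Ω = 68 × 0.6013 × 2 / 2 = 40.89 kips.
n ≥ 55 / 40.89 = 1.345 → use 2 bolts.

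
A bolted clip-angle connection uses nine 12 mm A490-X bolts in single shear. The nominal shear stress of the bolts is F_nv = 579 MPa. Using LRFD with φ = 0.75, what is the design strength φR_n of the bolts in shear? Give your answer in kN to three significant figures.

A_b = π × 12² / 4 = 113.1 mm².
R_n = F_nv · A_b · n · n_s = 579 × 113.1 × 9 × 1 / 1000 = 589.4 kN.
Design strength φR_n = 0.75 × 589.4 = 442 kN.

442 kN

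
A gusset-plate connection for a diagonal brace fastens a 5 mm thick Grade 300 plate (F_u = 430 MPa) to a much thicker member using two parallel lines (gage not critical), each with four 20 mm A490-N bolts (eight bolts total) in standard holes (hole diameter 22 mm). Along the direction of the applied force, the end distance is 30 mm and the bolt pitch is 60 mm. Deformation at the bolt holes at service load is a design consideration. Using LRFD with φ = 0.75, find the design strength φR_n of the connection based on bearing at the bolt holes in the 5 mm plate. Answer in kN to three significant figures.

515 kN

Per bolt r_n = 1.2 l_c t F_u ≤ 2.4 d t F_u; upper limit = 2.4 × 20 × 5 × 430 / 1000 = 103.2 kN.
Edge bolt: l_c = 30 − 22/2 = 19 mm → 1.2 × 19 × 5 × 430 / 1000 = 49.02 → r_n = 49.02 kN.
Interior bolts: l_c = 60 − 22 = 38 mm → 1.2 × 38 × 5 × 430 / 1000 = 98.04 → r_n = 98.04 kN.
R_n = 2 × 49.02 + 6 × 98.04 = 686.3 kN.
Design strength φR_n = 0.75 × 686.3 = 515 kN.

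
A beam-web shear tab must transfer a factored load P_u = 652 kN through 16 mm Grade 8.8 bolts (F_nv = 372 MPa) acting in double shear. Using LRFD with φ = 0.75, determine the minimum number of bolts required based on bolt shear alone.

6 bolts

A_b = π·16²/4 = 201.1 mm².
Per-bolt design strength φR_n = 0.75 × 372 × 201.1 × 2 / 1000 = 112.2 kN.
n ≥ 652 / 112.2 = 5.811 → use 6 bolts.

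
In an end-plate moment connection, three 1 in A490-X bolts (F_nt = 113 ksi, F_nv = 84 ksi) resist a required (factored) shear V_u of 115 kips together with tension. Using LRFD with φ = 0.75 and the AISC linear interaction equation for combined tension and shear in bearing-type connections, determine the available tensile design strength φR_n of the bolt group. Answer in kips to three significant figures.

105 kips

A_b = π·1²/4 = 0.7854 in²; f_rv = 115 / (3 × 0.7854) = 48.81 ksi.
F'_nt = 1.3 F_nt − (F_nt / φF_nv) f_rv = 1.3·113 − (113/(0.75·84))·48.81 = 59.36 ksi, capped at F_nt → F'_nt = 59.36 ksi.
R_n = F'_nt · A_b · n = 59.36 × 0.7854 × 3 = 139.9 kips.
Design strength φR_n = 0.75 × 139.9 = 105 kips.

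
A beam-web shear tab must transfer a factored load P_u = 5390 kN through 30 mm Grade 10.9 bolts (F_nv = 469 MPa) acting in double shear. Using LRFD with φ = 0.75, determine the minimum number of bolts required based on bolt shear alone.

11 bolts

A_b = π·30²/4 = 706.9 mm².
Per-bolt design strength φR_n = 0.75 × 469 × 706.9 × 2 / 1000 = 497.3 kN.
n ≥ 5390 / 497.3 = 10.84 → use 11 bolts.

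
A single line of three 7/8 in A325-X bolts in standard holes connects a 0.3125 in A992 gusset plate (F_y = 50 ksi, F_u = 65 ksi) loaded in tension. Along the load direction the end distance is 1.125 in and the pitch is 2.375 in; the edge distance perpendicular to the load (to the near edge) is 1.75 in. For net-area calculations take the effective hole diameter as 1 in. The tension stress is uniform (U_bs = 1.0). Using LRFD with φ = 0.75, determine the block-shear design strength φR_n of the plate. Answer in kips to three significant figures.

49.9 kips

Shear plane L_v = 1.125 + 2·2.375 = 5.875 in; A_gv = 5.875 × 0.3125 = 1.836 in².
A_nv = (5.875 − 2.5·1) × 0.3125 = 1.055 in².
A_nt = (1.75 − 0.5·1) × 0.3125 = 0.3906 in².
0.6 F_u A_nv = 41.13 kips; 0.6 F_y A_gv = 55.08 kips → shear rupture governs the shear term.
R_n = 41.13 + 1.0 × 65 × 0.3906 = 66.52 kips.
Design strength φR_n = 0.75 × 66.52 = 49.9 kips.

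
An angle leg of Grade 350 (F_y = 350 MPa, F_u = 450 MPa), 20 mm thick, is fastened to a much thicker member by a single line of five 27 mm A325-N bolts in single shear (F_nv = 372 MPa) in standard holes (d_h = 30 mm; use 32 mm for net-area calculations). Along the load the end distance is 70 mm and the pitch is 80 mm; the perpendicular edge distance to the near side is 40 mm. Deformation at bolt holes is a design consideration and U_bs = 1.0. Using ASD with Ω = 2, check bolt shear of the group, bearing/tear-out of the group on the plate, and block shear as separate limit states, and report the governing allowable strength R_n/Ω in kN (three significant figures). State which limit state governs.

532 kN (bolt shear governs)

Bolt shear: A_b = π·27²/4 = 572.6 mm²; R_n = 372 × 572.6 × 5 × 1 / 1000 = 1065 kN → 1065 / 2 = 532 kN.
Bearing: edge l_c = 55, r_n = 583.2 kN; interior l_c = 50, r_n = 540 kN; R_n = 583.2 + 4·540 = 2743 kN → 1370 kN.
Block shear: A_gv = 7800, A_nv = 4920, A_nt = 480 mm²; R_n = min(0.6F_uA_nv, 0.6F_yA_gv) + U_bs·F_u·A_nt = 1544 kN → 772 kN.
Bolt shear governs: 532 kN.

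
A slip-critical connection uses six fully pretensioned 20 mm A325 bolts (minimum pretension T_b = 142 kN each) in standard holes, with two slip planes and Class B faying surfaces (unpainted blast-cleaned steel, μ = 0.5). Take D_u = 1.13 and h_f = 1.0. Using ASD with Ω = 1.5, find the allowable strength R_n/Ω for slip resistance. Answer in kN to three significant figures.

642 kN

R_n = μ · D_u · h_f · T_b · n_s · n_b = 0.5 × 1.13 × 1.0 × 142 × 2 × 6 = 962.8 kN.
Allowable strength R_n/Ω = 962.8 / 1.5 = 642 kN.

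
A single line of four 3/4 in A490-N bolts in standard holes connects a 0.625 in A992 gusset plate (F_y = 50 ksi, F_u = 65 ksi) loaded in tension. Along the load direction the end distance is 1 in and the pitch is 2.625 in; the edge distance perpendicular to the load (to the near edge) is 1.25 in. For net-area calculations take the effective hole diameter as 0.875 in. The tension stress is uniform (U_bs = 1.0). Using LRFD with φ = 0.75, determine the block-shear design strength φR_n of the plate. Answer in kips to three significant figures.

Shear plane L_v = 1 + 3·2.625 = 8.875 in; A_gv = 8.875 × 0.625 = 5.547 in².
A_nv = (8.875 − 3.5·0.875) × 0.625 = 3.633 in².
A_nt = (1.25 − 0.5·0.875) × 0.625 = 0.5078 in².
0.6 F_u A_nv = 141.7 kips; 0.6 F_y A_gv = 166.4 kips → shear rupture governs the shear term.
R_n = 141.7 + 1.0 × 65 × 0.5078 = 174.7 kips.
Design strength φR_n = 0.75 × 174.7 = 131 kips.

131 kips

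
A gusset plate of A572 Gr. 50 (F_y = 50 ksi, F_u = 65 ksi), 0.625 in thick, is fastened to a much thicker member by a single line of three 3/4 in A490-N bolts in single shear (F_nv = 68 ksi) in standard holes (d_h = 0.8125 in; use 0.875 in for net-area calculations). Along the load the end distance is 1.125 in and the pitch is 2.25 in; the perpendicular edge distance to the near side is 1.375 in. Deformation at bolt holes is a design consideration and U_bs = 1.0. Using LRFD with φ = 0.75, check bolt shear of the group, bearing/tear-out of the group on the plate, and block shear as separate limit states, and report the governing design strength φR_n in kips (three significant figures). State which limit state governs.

67.6 kips (bolt shear governs)

Bolt shear: A_b = π·0.75²/4 = 0.4418 in²; R_n = 68 × 0.4418 × 3 × 1 = 90.12 kips → 0.75 × 90.12 = 67.6 kips.
Bearing: edge l_c = 0.7188, r_n = 35.04 kips; interior l_c = 1.438, r_n = 70.08 kips; R_n = 35.04 + 2·70.08 = 175.2 kips → 131 kips.
Block shear: A_gv = 3.516, A_nv = 2.148, A_nt = 0.5859 in²; R_n = min(0.6F_uA_nv, 0.6F_yA_gv) + U_bs·F_u·A_nt = 121.9 kips → 91.4 kips.
Bolt shear governs: 67.6 kips.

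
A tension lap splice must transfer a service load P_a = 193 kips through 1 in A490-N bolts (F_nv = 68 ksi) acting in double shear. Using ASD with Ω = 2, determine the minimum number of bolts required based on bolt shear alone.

A_b = π·1²/4 = 0.7854 in².
Per-bolt allowable strength R_n/Ω = 68 × 0.7854 × 2 / 2 = 53.41 kips.
n ≥ 193 / 53.41 = 3.614 → use 4 bolts.

4 bolts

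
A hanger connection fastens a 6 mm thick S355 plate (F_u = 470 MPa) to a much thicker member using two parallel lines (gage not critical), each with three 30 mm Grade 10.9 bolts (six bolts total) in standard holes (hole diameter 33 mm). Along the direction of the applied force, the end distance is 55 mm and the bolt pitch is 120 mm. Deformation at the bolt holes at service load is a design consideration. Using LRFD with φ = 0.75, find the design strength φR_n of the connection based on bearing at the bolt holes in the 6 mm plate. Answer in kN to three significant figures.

805 kN

Per bolt r_n = 1.2 l_c t F_u ≤ 2.4 d t F_u; upper limit = 2.4 × 30 × 6 × 470 / 1000 = 203 kN.
Edge bolt: l_c = 55 − 33/2 = 38.5 mm → 1.2 × 38.5 × 6 × 470 / 1000 = 130.3 → r_n = 130.3 kN.
Interior bolts: l_c = 120 − 33 = 87 mm → 1.2 × 87 × 6 × 470 / 1000 = 294.4 → r_n = 203 kN.
R_n = 2 × 130.3 + 4 × 203 = 1073 kN.
Design strength φR_n = 0.75 × 1073 = 805 kN.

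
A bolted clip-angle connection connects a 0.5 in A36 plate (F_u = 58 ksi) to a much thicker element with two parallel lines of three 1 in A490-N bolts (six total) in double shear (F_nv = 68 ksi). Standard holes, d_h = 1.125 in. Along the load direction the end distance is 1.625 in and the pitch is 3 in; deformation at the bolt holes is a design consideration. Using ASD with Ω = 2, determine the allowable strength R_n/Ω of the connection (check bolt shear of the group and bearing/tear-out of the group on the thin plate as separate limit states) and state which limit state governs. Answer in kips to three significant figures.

167 kips (bearing governs)

Bolt shear: A_b = π·1²/4 = 0.7854 in²; R_n = 68 × 0.7854 × 6 × 2 = 640.9 kips → 640.9 / 2 = 320 kips.
Bearing (1.2 l_c t F_u ≤ 2.4 d t F_u): upper limit = 2.4·1·0.5·58 = 69.6 kips.
  Edge l_c = 1.625 − 1.125/2 = 1.062 → r_n = 36.97 kips; interior l_c = 3 − 1.125 = 1.875 → r_n = 65.25 kips.
  R_n,bearing = 2·36.97 + 4·65.25 = 334.9 kips → 334.9 / 2 = 167 kips.
Bearing governs: 167 kips.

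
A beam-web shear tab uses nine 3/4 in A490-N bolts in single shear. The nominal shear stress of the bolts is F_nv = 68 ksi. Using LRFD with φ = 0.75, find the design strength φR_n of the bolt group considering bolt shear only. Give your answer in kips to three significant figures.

203 kips

A_b = π × 0.75² / 4 = 0.4418 in².
R_n = F_nv · A_b · n · n_s = 68 × 0.4418 × 9 × 1 = 270.4 kips.
Design strength φR_n = 0.75 × 270.4 = 203 kips.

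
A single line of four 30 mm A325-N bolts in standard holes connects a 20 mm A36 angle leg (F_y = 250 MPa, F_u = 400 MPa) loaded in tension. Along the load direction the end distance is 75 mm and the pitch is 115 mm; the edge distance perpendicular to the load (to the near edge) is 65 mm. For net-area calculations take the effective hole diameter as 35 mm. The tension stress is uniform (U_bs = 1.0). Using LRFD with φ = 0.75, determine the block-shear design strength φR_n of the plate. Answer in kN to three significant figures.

1230 kN

Shear plane L_v = 75 + 3·115 = 420 mm; A_gv = 420 × 20 = 8400 mm².
A_nv = (420 − 3.5·35) × 20 = 5950 mm².
A_nt = (65 − 0.5·35) × 20 = 950 mm².
0.6 F_u A_nv = 1428 kN; 0.6 F_y A_gv = 1260 kN → shear yielding governs the shear term.
R_n = 1260 + 1.0 × 400 × 950 / 1000 = 1640 kN.
Design strength φR_n = 0.75 × 1640 = 1230 kN.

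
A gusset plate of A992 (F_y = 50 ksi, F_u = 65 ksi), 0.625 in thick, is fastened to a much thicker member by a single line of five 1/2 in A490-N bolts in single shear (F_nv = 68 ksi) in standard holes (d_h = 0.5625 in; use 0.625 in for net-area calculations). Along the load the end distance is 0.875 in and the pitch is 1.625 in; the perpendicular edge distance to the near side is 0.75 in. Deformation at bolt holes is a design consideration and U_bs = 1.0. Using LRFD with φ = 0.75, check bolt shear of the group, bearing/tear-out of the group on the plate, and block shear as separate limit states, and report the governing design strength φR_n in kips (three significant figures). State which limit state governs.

Bolt shear: A_b = π·0.5²/4 = 0.1963 in²; R_n = 68 × 0.1963 × 5 × 1 = 66.76 kips → 0.75 × 66.76 = 50.1 kips.
Bearing: edge l_c = 0.5938, r_n = 28.95 kips; interior l_c = 1.062, r_n = 48.75 kips; R_n = 28.95 + 4·48.75 = 223.9 kips → 168 kips.
Block shear: A_gv = 4.609, A_nv = 2.852, A_nt = 0.2734 in²; R_n = min(0.6F_uA_nv, 0.6F_yA_gv) + U_bs·F_u·A_nt = 129 kips → 96.7 kips.
Bolt shear governs: 50.1 kips.

50.1 kips (bolt shear governs)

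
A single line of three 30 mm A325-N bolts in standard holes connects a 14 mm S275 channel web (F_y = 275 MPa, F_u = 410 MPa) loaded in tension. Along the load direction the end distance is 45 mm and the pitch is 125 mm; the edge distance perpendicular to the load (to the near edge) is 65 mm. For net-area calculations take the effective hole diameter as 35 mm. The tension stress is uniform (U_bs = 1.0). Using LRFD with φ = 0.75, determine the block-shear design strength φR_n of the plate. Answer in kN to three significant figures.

716 kN

Shear plane L_v = 45 + 2·125 = 295 mm; A_gv = 295 × 14 = 4130 mm².
A_nv = (295 − 2.5·35) × 14 = 2905 mm².
A_nt = (65 − 0.5·35) × 14 = 665 mm².
0.6 F_u A_nv = 714.6 kN; 0.6 F_y A_gv = 681.5 kN → shear yielding governs the shear term.
R_n = 681.5 + 1.0 × 410 × 665 / 1000 = 954.1 kN.
Design strength φR_n = 0.75 × 954.1 = 716 kN.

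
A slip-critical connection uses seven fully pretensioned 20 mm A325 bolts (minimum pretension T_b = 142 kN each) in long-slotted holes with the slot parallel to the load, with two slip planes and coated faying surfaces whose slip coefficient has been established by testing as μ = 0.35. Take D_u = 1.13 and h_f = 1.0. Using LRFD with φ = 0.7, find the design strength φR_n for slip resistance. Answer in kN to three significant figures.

550 kN

R_n = μ · D_u · h_f · T_b · n_s · n_b = 0.35 × 1.13 × 1.0 × 142 × 2 × 7 = 786.3 kN.
Design strength φR_n = 0.7 × 786.3 = 550 kN.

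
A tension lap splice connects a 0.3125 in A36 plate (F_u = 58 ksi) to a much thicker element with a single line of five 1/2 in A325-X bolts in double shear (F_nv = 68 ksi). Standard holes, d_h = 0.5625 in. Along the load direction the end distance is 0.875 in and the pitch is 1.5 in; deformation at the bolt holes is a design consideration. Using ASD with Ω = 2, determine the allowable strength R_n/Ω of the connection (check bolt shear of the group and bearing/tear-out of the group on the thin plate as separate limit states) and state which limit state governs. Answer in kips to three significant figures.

Bolt shear: A_b = π·0.5²/4 = 0.1963 in²; R_n = 68 × 0.1963 × 5 × 2 = 133.5 kips → 133.5 / 2 = 66.8 kips.
Bearing (1.2 l_c t F_u ≤ 2.4 d t F_u): upper limit = 2.4·0.5·0.3125·58 = 21.75 kips.
  Edge l_c = 0.875 − 0.5625/2 = 0.5938 → r_n = 12.91 kips; interior l_c = 1.5 − 0.5625 = 0.9375 → r_n = 20.39 kips.
  R_n,bearing = 1·12.91 + 4·20.39 = 94.48 kips → 94.48 / 2 = 47.2 kips.
Bearing governs: 47.2 kips.

47.2 kips (bearing governs)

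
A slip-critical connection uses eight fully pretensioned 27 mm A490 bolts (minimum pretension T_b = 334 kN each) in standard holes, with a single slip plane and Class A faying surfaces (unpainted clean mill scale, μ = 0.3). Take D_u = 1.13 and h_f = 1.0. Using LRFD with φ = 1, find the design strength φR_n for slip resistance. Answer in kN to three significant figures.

R_n = μ · D_u · h_f · T_b · n_s · n_b = 0.3 × 1.13 × 1.0 × 334 × 1 × 8 = 905.8 kN.
Design strength φR_n = 1 × 905.8 = 906 kN.

906 kN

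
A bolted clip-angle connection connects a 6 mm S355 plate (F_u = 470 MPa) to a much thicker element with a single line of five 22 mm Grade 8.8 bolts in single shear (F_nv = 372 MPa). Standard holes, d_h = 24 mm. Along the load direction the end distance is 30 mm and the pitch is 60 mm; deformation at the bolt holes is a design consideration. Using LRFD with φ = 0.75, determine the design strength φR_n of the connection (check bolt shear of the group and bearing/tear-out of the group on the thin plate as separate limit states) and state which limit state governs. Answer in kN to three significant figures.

Bolt shear: A_b = π·22²/4 = 380.1 mm²; R_n = 372 × 380.1 × 5 × 1 / 1000 = 707 kN → 0.75 × 707 = 530 kN.
Bearing (1.2 l_c t F_u ≤ 2.4 d t F_u): upper limit = 2.4·22·6·470 / 1000 = 148.9 kN.
  Edge l_c = 30 − 24/2 = 18 → r_n = 60.91 kN; interior l_c = 60 − 24 = 36 → r_n = 121.8 kN.
  R_n,bearing = 1·60.91 + 4·121.8 = 548.2 kN → 0.75 × 548.2 = 411 kN.
Bearing governs: 411 kN.

411 kN (bearing governs)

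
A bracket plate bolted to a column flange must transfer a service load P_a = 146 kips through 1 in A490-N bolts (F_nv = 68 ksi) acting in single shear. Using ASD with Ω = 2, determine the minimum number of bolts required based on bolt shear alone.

A_b = π·1²/4 = 0.7854 in².
Per-bolt allowable strength R_n/Ω = 68 × 0.7854 × 1 / 2 = 26.7 kips.
n ≥ 146 / 26.7 = 5.467 → use 6 bolts.

6 bolts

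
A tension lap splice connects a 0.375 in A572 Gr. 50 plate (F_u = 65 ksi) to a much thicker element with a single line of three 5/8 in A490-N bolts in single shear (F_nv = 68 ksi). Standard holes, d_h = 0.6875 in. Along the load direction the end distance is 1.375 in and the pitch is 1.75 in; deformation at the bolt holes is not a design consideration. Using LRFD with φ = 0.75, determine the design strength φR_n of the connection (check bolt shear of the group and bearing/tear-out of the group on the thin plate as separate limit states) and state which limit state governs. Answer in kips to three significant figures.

46.9 kips (bolt shear governs)

Bolt shear: A_b = π·0.625²/4 = 0.3068 in²; R_n = 68 × 0.3068 × 3 × 1 = 62.59 kips → 0.75 × 62.59 = 46.9 kips.
Bearing (1.5 l_c t F_u ≤ 3.0 d t F_u): upper limit = 3.0·0.625·0.375·65 = 45.7 kips.
  Edge l_c = 1.375 − 0.6875/2 = 1.031 → r_n = 37.71 kips; interior l_c = 1.75 − 0.6875 = 1.062 → r_n = 38.85 kips.
  R_n,bearing = 1·37.71 + 2·38.85 = 115.4 kips → 0.75 × 115.4 = 86.6 kips.
Bolt shear governs: 46.9 kips.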